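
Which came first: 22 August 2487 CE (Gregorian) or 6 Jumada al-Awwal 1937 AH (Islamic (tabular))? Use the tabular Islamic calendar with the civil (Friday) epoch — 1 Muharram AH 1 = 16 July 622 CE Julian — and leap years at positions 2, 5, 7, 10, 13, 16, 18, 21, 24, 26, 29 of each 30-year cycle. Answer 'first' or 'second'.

first

The two dates have Julian Day Numbers 2629652 and 2634617 respectively.
Since 2629652 < 2634617, the first date comes first.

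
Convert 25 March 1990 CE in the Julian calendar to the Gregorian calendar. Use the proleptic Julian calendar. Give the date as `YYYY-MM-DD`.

1990-04-07

At this point the Julian calendar is 13 days behind the Gregorian.
25 March 1990 Julian + 13 days → 7 April 1990 Gregorian.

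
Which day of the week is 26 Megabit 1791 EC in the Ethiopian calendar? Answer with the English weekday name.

Equivalently 2 April 1799 Gregorian, JDN 2378223.
2378223 ≡ 1 (mod 7); counting from Monday = 0 gives Tuesday.

Tuesday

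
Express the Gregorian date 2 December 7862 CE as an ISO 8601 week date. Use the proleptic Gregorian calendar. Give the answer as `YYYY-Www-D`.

7862-W49-2

The weekday is Tuesday (ISO weekday 2).
That Tuesday belongs to ISO week 49 of ISO year 7862.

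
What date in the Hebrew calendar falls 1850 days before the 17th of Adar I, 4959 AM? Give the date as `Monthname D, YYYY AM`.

Shevat 29, 4954 AM

JDN of the 17th of Adar I, 4959 AM = 2159038.
2159038 − 1850 = 2157188.
JDN 2157188 in the Hebrew calendar is Shevat 29, 4954 AM.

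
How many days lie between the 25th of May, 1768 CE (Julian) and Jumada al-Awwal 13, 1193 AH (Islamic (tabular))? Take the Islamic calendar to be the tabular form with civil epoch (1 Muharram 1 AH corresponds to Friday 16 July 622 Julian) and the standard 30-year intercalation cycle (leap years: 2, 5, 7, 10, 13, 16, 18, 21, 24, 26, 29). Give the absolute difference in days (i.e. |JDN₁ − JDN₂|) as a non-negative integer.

4010

JDN of the first date = 2366965.
JDN of the second date = 2370975.
|2370975 − 2366965| = 4010.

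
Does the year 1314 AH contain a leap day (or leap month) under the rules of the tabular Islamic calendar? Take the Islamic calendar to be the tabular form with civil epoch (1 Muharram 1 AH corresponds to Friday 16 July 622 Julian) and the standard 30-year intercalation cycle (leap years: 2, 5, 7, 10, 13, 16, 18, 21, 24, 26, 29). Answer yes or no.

yes

Year 1314 AH is year 24 of its 30-year cycle; leap positions are 2, 5, 7, 10, 13, 16, 18, 21, 24, 26, 29, so it is a leap year (355 days).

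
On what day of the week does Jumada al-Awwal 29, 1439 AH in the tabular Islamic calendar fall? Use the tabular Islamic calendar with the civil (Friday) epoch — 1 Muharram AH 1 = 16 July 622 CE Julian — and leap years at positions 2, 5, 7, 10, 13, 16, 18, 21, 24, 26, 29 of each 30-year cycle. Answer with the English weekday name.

Thursday

Equivalently 15 February 2018 Gregorian, JDN 2458165.
2458165 ≡ 3 (mod 7); counting from Monday = 0 gives Thursday.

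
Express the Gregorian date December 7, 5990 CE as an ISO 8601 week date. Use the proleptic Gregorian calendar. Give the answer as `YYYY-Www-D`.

The weekday is Friday (ISO weekday 5).
That Friday belongs to ISO week 49 of ISO year 5990.

5990-W49-5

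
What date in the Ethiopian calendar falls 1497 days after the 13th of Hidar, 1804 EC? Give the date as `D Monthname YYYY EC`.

JDN of the 13th of Hidar, 1804 EC = 2382839.
2382839 + 1497 = 2384336.
JDN 2384336 in the Ethiopian calendar is 19 Tahsas 1808 EC.

19 Tahsas 1808 EC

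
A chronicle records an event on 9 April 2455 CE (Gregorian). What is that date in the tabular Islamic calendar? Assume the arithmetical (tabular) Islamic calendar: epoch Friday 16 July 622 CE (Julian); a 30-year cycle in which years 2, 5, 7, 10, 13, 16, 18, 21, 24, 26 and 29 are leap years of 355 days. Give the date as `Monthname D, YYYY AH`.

Dhu al-Hijjah 21, 1889 AH

Both dates share Julian Day Number 2617829; in the tabular Islamic calendar that is 21 Dhu al-Hijjah 1889 AH.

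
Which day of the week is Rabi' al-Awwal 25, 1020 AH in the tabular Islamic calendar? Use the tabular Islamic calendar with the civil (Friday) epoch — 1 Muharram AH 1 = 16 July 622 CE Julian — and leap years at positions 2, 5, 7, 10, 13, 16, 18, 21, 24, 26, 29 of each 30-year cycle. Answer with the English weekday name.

Tuesday

This is JDN 2309623 (7 June 1611 Gregorian).
2309623 ≡ 1 (mod 7); counting from Monday = 0 gives Tuesday.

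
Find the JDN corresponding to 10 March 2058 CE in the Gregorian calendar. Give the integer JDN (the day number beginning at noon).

2472798

JDN 2299161 is 15 October 1582 CE (Gregorian); the target day is +173637 days from there, so JDN = 2472798.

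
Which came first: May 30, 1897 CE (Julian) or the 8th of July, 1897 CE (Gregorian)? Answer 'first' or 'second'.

Converting both to JDN: 2414087 vs 2414114; the smaller is the first.

first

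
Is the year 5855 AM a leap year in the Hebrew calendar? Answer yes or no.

Hebrew year 5855 is year 3 of its 19-year Metonic cycle; leap years are at positions 3, 6, 8, 11, 14, 17, 19, so it is a leap year (13 months).

yes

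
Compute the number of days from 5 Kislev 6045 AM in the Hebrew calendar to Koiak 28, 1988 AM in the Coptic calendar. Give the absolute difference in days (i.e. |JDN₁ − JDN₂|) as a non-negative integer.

JDN of the first date = 2555592.
JDN of the second date = 2550899.
|2550899 − 2555592| = 4693.

4693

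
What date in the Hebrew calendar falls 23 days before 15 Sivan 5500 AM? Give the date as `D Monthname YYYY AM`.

JDN of 15 Sivan 5500 AM = 2356743.
2356743 − 23 = 2356720.
JDN 2356720 in the Hebrew calendar is 21 Iyar 5500 AM.

21 Iyar 5500 AM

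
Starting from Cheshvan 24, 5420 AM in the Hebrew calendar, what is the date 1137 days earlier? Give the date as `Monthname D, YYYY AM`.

Tishrei 11, 5417 AM

JDN of Cheshvan 24, 5420 AM = 2327311.
2327311 − 1137 = 2326174.
JDN 2326174 in the Hebrew calendar is Tishrei 11, 5417 AM.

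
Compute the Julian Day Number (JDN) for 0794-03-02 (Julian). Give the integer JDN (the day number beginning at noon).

2011127

Equivalently 6 March 794 (proleptic Gregorian).
JDN 2299161 is 15 October 1582 CE (Gregorian); the target day is −288034 days from there, so JDN = 2011127.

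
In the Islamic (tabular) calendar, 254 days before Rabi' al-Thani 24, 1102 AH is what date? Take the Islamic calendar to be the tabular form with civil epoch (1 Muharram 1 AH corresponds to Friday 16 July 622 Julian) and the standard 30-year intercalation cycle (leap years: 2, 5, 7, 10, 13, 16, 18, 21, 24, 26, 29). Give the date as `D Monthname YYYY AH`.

Counting 254 days back from JDN 2338710 reaches JDN 2338456, which is 7 Sha'ban 1101 AH.

7 Sha'ban 1101 AH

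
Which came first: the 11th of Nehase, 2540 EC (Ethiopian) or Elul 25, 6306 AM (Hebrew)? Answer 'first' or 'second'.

second

Converting both to JDN: 2651931 vs 2651232; the smaller is the second.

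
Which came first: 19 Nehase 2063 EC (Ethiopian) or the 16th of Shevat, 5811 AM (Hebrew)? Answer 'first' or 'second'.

second

First date → JDN 2477714; second date → JDN 2470201.
JDN 2470201 < JDN 2477714, so the second date is earlier.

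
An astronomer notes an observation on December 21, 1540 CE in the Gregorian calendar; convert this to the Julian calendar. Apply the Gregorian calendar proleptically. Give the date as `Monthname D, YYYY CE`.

December 11, 1540 CE

For dates in this range the Gregorian date is 10 days ahead of the Julian.
21 December 1540 Gregorian − 10 days → 11 December 1540 Julian.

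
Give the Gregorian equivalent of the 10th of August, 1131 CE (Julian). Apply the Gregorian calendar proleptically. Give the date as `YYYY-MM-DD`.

For dates in this range the Gregorian date is 7 days ahead of the Julian.
10 August 1131 Julian + 7 days → 17 August 1131 Gregorian.

1131-08-17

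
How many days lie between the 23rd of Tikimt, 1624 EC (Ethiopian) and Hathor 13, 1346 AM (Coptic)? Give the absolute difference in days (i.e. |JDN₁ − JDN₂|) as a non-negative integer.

711

JDN of the first date = 2317074.
JDN of the second date = 2316363.
|2316363 − 2317074| = 711.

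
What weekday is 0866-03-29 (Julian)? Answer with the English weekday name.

Friday

Equivalently 2 April 866 Gregorian, JDN 2037452.
JDN 2037452 mod 7 = 4, and JDN 0 was a Monday, so this is a Friday.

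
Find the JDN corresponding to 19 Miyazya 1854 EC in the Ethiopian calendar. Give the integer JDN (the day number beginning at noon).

2401257

In the Gregorian calendar the same day is 26 April 1862.
JDN 2451545 is 1 January 2000 CE (Gregorian); the target day is −50288 days from there, so JDN = 2401257.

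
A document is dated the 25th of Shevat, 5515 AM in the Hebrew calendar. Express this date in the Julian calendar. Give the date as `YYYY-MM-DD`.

The source date corresponds to 6 February 1755 in the Gregorian calendar (JDN 2362097).
That day falls on 26 January 1755 CE in the Julian calendar.

1755-01-26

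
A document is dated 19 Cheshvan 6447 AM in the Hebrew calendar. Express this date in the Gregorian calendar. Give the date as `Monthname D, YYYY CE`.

October 29, 2686 CE

Both dates share Julian Day Number 2702403; in the Gregorian calendar that is 29 October 2686 CE.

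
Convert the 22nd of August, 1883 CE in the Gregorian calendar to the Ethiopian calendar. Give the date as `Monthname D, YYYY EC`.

Julian Day Number of the source date = 2409045.
Converting JDN 2409045 to the Ethiopian calendar gives 17 Nehase 1875 EC.

Nehase 17, 1875 EC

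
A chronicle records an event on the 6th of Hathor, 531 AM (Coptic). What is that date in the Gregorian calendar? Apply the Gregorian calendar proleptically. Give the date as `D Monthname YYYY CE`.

Julian Day Number of the source date = 2018677.
Converting JDN 2018677 to the Gregorian calendar gives 6 November 814 CE.

6 November 814 CE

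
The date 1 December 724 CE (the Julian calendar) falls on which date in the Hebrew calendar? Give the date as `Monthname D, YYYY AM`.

Both dates share Julian Day Number 1985834; in the Hebrew calendar that is 10 Kislev 4485 AM.

Kislev 10, 4485 AM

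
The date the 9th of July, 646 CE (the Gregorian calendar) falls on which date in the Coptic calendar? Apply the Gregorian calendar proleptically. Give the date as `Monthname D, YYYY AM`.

Julian Day Number of the source date = 1957196.
Converting JDN 1957196 to the Coptic calendar gives 12 Epip 362 AM.

Epip 12, 362 AM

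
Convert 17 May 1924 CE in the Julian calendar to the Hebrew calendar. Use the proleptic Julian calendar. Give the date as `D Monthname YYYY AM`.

26 Iyar 5684 AM

Both dates share Julian Day Number 2423936; in the Hebrew calendar that is 26 Iyar 5684 AM.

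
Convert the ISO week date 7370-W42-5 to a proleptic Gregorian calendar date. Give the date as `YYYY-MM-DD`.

ISO week 1 of 7370 is the week containing the first Thursday of 7370.
Week 42, day 5 (Friday) lands on 7370-10-19.

7370-10-19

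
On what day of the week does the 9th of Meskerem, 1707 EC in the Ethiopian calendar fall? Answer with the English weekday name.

This is JDN 2347345 (17 September 1714 Gregorian).
2347345 ≡ 0 (mod 7); counting from Monday = 0 gives Monday.

Monday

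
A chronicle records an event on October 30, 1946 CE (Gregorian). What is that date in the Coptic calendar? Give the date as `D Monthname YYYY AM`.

20 Paopi 1663 AM

Both dates share Julian Day Number 2432124; in the Coptic calendar that is 20 Paopi 1663 AM.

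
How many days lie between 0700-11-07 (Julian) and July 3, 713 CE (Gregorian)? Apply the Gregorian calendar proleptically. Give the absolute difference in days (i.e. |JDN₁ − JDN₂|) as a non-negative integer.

JDN of the first date = 1977044.
JDN of the second date = 1981661.
|1981661 − 1977044| = 4617.

4617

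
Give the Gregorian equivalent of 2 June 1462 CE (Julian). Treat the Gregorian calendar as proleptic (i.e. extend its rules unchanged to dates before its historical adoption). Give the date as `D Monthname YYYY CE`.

11 June 1462 CE

The Julian–Gregorian offset here is 9 days (Julian trailing).
2 June 1462 Julian + 9 days → 11 June 1462 Gregorian.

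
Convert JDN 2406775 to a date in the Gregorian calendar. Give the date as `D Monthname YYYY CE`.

JDN 2451545 is 1 Jan 2000; 2406775 is −44770 days from there.

4 June 1877 CE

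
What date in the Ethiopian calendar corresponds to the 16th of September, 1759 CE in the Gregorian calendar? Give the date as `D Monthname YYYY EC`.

7 Meskerem 1752 EC

Both dates share Julian Day Number 2363780; in the Ethiopian calendar that is 7 Meskerem 1752 EC.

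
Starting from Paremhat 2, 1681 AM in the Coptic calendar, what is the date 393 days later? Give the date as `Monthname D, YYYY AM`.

Paremhat 30, 1682 AM

JDN of Paremhat 2, 1681 AM = 2438831.
2438831 + 393 = 2439224.
JDN 2439224 in the Coptic calendar is Paremhat 30, 1682 AM.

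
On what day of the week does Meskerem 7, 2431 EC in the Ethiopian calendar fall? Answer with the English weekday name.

Monday

Equivalently 20 September 2438 Gregorian, JDN 2611784.
2611784 ≡ 0 (mod 7); counting from Monday = 0 gives Monday.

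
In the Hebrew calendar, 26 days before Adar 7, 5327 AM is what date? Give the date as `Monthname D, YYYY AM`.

JDN of Adar 7, 5327 AM = 2293451.
2293451 − 26 = 2293425.
JDN 2293425 in the Hebrew calendar is Shevat 11, 5327 AM.

Shevat 11, 5327 AM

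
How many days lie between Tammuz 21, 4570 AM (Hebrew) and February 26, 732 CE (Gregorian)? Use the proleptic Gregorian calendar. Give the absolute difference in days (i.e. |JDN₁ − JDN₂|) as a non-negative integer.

First date → JDN 2017088; second date → JDN 1988473.
The interval is |2017088 − 1988473| = 28615 days.

28615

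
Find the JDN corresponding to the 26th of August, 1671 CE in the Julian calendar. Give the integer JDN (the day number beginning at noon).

2331628

In the Gregorian calendar the same day is 5 September 1671.
JDN 2299161 is 15 October 1582 CE (Gregorian); the target day is +32467 days from there, so JDN = 2331628.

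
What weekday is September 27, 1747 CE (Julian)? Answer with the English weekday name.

Sunday

This is JDN 2359419 (8 October 1747 Gregorian).
JDN 2359419 mod 7 = 6, and JDN 0 was a Monday, so this is a Sunday.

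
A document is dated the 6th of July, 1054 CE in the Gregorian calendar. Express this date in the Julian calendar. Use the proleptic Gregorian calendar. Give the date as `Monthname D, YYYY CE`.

For dates in this range the Gregorian date is 6 days ahead of the Julian.
6 July 1054 Gregorian − 6 days → 30 June 1054 Julian.

June 30, 1054 CE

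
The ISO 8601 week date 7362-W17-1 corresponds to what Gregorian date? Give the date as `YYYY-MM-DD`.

7362-04-26

ISO week 1 of 7362 is the week containing the first Thursday of 7362.
Week 17, day 1 (Monday) lands on 7362-04-26.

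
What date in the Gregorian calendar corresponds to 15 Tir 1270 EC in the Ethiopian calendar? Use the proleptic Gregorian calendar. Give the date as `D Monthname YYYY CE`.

Julian Day Number of the source date = 2187857.
Converting JDN 2187857 to the Gregorian calendar gives 17 January 1278 CE.

17 January 1278 CE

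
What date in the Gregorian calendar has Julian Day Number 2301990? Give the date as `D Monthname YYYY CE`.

Counting from JDN 2299161 = 15 Oct 1582 gives an offset of 2829 days.

14 July 1590 CE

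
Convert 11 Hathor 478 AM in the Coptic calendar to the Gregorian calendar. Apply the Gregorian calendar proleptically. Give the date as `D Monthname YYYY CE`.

11 November 761 CE

Julian Day Number of the source date = 1999324.
Converting JDN 1999324 to the Gregorian calendar gives 11 November 761 CE.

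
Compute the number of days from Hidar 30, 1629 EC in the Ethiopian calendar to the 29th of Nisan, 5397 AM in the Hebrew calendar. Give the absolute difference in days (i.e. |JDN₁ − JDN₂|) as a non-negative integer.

First date → JDN 2318937; second date → JDN 2319075.
The interval is |2318937 − 2319075| = 138 days.

138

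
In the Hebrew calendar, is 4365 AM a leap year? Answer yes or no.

yes

Hebrew year 4365 is year 14 of its 19-year Metonic cycle; leap years are at positions 3, 6, 8, 11, 14, 17, 19, so it is a leap year (13 months).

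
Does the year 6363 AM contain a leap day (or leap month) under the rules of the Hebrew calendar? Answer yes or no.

Hebrew year 6363 is year 17 of its 19-year Metonic cycle; leap years are at positions 3, 6, 8, 11, 14, 17, 19, so it is a leap year (13 months).

yes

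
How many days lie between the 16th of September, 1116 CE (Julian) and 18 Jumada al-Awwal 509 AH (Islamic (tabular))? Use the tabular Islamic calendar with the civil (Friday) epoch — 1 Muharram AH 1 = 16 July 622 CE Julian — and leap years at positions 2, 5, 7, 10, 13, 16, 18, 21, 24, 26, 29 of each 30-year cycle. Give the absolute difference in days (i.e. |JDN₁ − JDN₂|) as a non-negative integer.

343

JDN of the first date = 2128936.
JDN of the second date = 2128593.
|2128593 − 2128936| = 343.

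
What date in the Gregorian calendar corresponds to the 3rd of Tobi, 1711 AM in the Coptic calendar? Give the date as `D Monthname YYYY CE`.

11 January 1995 CE

Both dates share Julian Day Number 2449729; in the Gregorian calendar that is 11 January 1995 CE.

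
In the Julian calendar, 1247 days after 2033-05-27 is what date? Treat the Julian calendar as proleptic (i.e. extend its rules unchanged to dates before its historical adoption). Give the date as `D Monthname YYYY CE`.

The starting date is JDN 2463758; 2463758 + 1247 = 2465005.
JDN 2465005 corresponds to 25 October 2036 CE.

25 October 2036 CE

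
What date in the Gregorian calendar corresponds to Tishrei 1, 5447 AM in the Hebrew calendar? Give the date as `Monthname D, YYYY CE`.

Both dates share Julian Day Number 2337121; in the Gregorian calendar that is 19 September 1686 CE.

September 19, 1686 CE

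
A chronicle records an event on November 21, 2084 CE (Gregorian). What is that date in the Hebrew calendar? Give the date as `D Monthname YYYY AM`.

23 Cheshvan 5845 AM

Both dates share Julian Day Number 2482551; in the Hebrew calendar that is 23 Cheshvan 5845 AM.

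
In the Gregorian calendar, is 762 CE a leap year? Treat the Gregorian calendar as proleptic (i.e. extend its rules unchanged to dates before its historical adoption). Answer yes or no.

762 is not divisible by 4, so it is a common year.

no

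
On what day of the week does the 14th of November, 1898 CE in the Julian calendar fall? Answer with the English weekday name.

Saturday

This is JDN 2414620 (26 November 1898 Gregorian).
2414620 ≡ 5 (mod 7); counting from Monday = 0 gives Saturday.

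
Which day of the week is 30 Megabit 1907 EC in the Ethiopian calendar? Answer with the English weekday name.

This is JDN 2420596 (8 April 1915 Gregorian).
2420596 ≡ 3 (mod 7); counting from Monday = 0 gives Thursday.

Thursday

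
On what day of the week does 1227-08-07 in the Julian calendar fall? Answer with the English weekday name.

Saturday

This is JDN 2169438 (14 August 1227 Gregorian).
2169438 ≡ 5 (mod 7); counting from Monday = 0 gives Saturday.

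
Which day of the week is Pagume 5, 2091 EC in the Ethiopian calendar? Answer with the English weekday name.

This is JDN 2487957 (10 September 2099 Gregorian).
JDN 2487957 mod 7 = 3, and JDN 0 was a Monday, so this is a Thursday.

Thursday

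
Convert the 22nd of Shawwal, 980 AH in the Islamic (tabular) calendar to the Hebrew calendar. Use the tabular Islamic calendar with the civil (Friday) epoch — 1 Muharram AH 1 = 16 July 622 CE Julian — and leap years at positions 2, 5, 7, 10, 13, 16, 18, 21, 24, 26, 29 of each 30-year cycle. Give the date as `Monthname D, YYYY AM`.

Adar 22, 5333 AM

Julian Day Number of the source date = 2295652.
Converting JDN 2295652 to the Hebrew calendar gives 22 Adar 5333 AM.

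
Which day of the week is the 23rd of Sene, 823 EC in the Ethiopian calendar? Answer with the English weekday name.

This is JDN 2024748 (21 June 831 Gregorian).
JDN 2024748 mod 7 = 5, and JDN 0 was a Monday, so this is a Saturday.

Saturday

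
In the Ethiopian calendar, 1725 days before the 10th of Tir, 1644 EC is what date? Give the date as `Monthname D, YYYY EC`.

Counting 1725 days back from JDN 2324456 reaches JDN 2322731, which is Miyazya 22, 1639 EC.

Miyazya 22, 1639 EC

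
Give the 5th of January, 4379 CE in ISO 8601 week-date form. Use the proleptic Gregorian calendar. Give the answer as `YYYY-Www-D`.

4379-W01-5

The weekday is Friday (ISO weekday 5).
That Friday belongs to ISO week 1 of ISO year 4379.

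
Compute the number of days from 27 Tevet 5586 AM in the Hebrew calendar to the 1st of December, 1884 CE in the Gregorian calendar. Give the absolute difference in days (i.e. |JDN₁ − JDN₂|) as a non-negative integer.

First date → JDN 2387998; second date → JDN 2409512.
The interval is |2387998 − 2409512| = 21514 days.

21514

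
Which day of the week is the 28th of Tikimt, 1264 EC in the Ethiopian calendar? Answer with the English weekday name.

This is JDN 2185589 (2 November 1271 Gregorian).
JDN 2185589 mod 7 = 0, and JDN 0 was a Monday, so this is a Monday.

Monday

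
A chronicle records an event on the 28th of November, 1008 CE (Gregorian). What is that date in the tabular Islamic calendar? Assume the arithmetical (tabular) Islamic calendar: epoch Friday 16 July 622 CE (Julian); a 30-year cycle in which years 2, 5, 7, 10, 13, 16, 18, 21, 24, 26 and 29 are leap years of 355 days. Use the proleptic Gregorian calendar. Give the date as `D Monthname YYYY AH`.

Both dates share Julian Day Number 2089556; in the tabular Islamic calendar that is 20 Rabi' al-Awwal 399 AH.

20 Rabi' al-Awwal 399 AH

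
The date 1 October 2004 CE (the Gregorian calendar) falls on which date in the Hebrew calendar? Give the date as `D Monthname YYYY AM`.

Both dates share Julian Day Number 2453280; in the Hebrew calendar that is 16 Tishrei 5765 AM.

16 Tishrei 5765 AM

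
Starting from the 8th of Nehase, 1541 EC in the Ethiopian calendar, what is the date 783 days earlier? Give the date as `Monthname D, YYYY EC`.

Counting 783 days back from JDN 2287043 reaches JDN 2286260, which is Sene 16, 1539 EC.

Sene 16, 1539 EC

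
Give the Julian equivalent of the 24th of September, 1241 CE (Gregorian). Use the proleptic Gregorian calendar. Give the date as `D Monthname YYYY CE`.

For dates in this range the Gregorian date is 7 days ahead of the Julian.
24 September 1241 Gregorian − 7 days → 17 September 1241 Julian.

17 September 1241 CE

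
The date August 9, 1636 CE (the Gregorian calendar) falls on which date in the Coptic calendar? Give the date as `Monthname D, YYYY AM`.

Julian Day Number of the source date = 2318818.
Converting JDN 2318818 to the Coptic calendar gives 6 Mesori 1352 AM.

Mesori 6, 1352 AM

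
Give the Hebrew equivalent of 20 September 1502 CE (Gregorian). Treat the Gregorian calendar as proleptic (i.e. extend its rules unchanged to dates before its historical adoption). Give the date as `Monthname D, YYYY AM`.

Julian Day Number of the source date = 2269916.
Converting JDN 2269916 to the Hebrew calendar gives 8 Tishrei 5263 AM.

Tishrei 8, 5263 AM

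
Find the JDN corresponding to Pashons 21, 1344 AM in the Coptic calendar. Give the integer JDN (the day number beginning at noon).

2315821

In the Gregorian calendar the same day is 26 May 1628.
JDN 2451545 is 1 January 2000 CE (Gregorian); the target day is −135724 days from there, so JDN = 2315821.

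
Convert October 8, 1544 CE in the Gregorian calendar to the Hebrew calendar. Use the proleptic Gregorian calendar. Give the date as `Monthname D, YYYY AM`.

Julian Day Number of the source date = 2285275.
Converting JDN 2285275 to the Hebrew calendar gives 11 Tishrei 5305 AM.

Tishrei 11, 5305 AM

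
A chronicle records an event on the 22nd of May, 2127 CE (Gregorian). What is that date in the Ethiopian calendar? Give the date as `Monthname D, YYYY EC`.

Both dates share Julian Day Number 2498072; in the Ethiopian calendar that is 13 Ginbot 2119 EC.

Ginbot 13, 2119 EC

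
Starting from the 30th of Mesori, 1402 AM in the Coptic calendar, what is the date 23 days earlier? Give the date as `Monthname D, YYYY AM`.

JDN of the 30th of Mesori, 1402 AM = 2337104.
2337104 − 23 = 2337081.
JDN 2337081 in the Coptic calendar is Mesori 7, 1402 AM.

Mesori 7, 1402 AM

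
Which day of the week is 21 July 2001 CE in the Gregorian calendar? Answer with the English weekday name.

Saturday

2452112 ≡ 5 (mod 7); counting from Monday = 0 gives Saturday.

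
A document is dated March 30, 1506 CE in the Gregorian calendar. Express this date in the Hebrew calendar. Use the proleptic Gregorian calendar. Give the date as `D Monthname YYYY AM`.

24 Adar II 5266 AM

Both dates share Julian Day Number 2271203; in the Hebrew calendar that is 24 Adar II 5266 AM.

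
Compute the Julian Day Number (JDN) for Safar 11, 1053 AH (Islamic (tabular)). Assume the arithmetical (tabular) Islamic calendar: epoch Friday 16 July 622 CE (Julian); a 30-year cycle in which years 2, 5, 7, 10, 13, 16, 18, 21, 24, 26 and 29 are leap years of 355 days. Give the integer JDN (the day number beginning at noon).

In the Gregorian calendar the same day is 1 May 1643.
JDN 2451545 is 1 January 2000 CE (Gregorian); the target day is −130271 days from there, so JDN = 2321274.

2321274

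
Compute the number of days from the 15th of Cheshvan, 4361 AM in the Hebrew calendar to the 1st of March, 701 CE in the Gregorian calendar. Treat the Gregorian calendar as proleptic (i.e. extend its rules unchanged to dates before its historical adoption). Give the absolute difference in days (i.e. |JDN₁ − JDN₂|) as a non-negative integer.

36644

JDN of the first date = 1940510.
JDN of the second date = 1977154.
|1977154 − 1940510| = 36644.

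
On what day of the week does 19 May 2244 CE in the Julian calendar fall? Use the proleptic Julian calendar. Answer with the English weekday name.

Monday

In the Gregorian calendar this is 3 June 2244 (JDN 2540818).
Since JDN mod 7 = 0 (0 = Monday), the day is Monday.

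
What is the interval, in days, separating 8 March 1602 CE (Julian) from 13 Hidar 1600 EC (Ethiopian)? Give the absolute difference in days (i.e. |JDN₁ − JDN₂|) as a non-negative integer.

2073

JDN of the first date = 2306255.
JDN of the second date = 2308328.
|2308328 − 2306255| = 2073.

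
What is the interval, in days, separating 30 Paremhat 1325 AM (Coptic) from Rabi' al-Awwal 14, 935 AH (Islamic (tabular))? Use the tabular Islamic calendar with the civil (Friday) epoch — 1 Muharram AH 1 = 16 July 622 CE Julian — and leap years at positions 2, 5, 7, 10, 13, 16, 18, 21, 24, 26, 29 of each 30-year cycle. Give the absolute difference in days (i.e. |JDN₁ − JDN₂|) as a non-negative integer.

JDN of the first date = 2308830.
JDN of the second date = 2279490.
|2279490 − 2308830| = 29340.

29340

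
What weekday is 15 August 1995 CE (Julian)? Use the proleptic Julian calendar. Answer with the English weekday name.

Monday

In the Gregorian calendar this is 28 August 1995 (JDN 2449958).
2449958 ≡ 0 (mod 7); counting from Monday = 0 gives Monday.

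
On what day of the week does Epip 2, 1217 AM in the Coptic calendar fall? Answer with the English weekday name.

Saturday

In the proleptic Gregorian calendar this is 6 July 1501 (JDN 2269475).
JDN 2269475 mod 7 = 5, and JDN 0 was a Monday, so this is a Saturday.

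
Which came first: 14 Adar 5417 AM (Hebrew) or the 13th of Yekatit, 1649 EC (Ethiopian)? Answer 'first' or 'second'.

second

First date → JDN 2326325; second date → JDN 2326315.
JDN 2326315 < JDN 2326325, so the second date is earlier.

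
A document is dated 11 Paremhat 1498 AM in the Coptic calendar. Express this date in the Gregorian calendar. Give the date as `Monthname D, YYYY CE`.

Both dates share Julian Day Number 2371999; in the Gregorian calendar that is 18 March 1782 CE.

March 18, 1782 CE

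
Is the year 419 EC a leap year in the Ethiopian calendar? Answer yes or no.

419 mod 4 = 3; in the Ethiopian calendar a year is leap when year mod 4 = 3, so it is a leap year.

yes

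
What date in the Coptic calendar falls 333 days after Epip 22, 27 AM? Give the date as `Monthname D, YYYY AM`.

Paoni 19, 28 AM

JDN of Epip 22, 27 AM = 1834847.
1834847 + 333 = 1835180.
JDN 1835180 in the Coptic calendar is Paoni 19, 28 AM.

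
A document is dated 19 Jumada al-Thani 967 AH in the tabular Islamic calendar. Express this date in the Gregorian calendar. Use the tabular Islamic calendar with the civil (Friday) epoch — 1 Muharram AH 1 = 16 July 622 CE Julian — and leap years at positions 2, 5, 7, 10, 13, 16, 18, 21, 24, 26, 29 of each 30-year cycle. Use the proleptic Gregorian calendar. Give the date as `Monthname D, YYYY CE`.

Julian Day Number of the source date = 2290924.
Converting JDN 2290924 to the Gregorian calendar gives 27 March 1560 CE.

March 27, 1560 CE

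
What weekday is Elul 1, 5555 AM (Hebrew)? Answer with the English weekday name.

In the Gregorian calendar this is 16 August 1795 (JDN 2376898).
2376898 ≡ 6 (mod 7); counting from Monday = 0 gives Sunday.

Sunday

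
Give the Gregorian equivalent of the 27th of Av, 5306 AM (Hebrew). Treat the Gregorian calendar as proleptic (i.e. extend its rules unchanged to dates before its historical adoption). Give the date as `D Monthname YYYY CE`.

Julian Day Number of the source date = 2285941.
Converting JDN 2285941 to the Gregorian calendar gives 5 August 1546 CE.

5 August 1546 CE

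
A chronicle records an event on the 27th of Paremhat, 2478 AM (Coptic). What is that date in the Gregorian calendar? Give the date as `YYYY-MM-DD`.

2762-04-11

Both dates share Julian Day Number 2729960; in the Gregorian calendar that is 11 April 2762 CE.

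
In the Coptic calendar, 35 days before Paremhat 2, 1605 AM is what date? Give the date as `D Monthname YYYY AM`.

The starting date is JDN 2411072; 2411072 − 35 = 2411037.
JDN 2411037 corresponds to 27 Tobi 1605 AM.

27 Tobi 1605 AM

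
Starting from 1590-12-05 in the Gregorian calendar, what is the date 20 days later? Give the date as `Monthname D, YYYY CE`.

Counting 20 days forward from JDN 2302134 reaches JDN 2302154, which is December 25, 1590 CE.

December 25, 1590 CE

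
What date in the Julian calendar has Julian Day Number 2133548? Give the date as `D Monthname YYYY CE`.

3 May 1129 CE

The proleptic Gregorian equivalent of JDN 2133548 is 10 May 1129.
In the Julian calendar that day is 3 May 1129 CE.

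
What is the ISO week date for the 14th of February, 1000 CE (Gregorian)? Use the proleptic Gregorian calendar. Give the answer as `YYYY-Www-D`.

1000-W07-5

The weekday is Friday (ISO weekday 5).
That Friday belongs to ISO week 7 of ISO year 1000.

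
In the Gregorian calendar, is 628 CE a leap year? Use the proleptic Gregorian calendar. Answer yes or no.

628 is divisible by 4 and not by 100, so it is a leap year.

yes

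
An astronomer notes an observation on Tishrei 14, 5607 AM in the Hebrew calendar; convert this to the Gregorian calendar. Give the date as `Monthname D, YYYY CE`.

Both dates share Julian Day Number 2395574; in the Gregorian calendar that is 4 October 1846 CE.

October 4, 1846 CE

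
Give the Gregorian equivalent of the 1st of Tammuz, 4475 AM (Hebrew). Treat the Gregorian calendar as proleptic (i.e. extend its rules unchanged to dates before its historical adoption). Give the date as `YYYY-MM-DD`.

Both dates share Julian Day Number 1982369; in the Gregorian calendar that is 11 June 715 CE.

0715-06-11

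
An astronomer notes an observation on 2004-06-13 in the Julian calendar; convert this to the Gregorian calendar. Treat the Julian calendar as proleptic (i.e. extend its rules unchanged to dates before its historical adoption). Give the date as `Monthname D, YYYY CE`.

June 26, 2004 CE

The Julian–Gregorian offset here is 13 days (Julian trailing).
13 June 2004 Julian + 13 days → 26 June 2004 Gregorian.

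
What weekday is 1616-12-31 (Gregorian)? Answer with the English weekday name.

Saturday

Since JDN mod 7 = 5 (0 = Monday), the day is Saturday.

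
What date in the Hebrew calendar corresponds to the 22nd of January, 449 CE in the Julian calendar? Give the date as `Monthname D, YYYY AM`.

Both dates share Julian Day Number 1885077; in the Hebrew calendar that is 11 Shevat 4209 AM.

Shevat 11, 4209 AM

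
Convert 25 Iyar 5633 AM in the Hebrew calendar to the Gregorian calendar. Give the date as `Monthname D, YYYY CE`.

Julian Day Number of the source date = 2405301.
Converting JDN 2405301 to the Gregorian calendar gives 22 May 1873 CE.

May 22, 1873 CE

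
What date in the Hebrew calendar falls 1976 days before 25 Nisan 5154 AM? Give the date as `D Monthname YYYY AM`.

26 Cheshvan 5149 AM

Counting 1976 days back from JDN 2230302 reaches JDN 2228326, which is 26 Cheshvan 5149 AM.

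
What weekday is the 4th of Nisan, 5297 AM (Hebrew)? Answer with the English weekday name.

Friday

Equivalently 26 March 1537 Gregorian, JDN 2282522.
JDN 2282522 mod 7 = 4, and JDN 0 was a Monday, so this is a Friday.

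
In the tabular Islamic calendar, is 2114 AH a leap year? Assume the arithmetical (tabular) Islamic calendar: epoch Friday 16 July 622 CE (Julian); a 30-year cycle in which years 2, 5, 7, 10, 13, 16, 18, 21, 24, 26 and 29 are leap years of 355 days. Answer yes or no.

Year 2114 AH is year 14 of its 30-year cycle; leap positions are 2, 5, 7, 10, 13, 16, 18, 21, 24, 26, 29, so it is a common year (354 days).

no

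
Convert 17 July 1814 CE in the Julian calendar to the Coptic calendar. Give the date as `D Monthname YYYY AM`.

Both dates share Julian Day Number 2383819; in the Coptic calendar that is 23 Epip 1530 AM.

23 Epip 1530 AM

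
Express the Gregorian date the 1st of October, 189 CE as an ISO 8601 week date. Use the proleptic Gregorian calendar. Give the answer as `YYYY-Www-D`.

The weekday is Thursday (ISO weekday 4).
That Thursday belongs to ISO week 40 of ISO year 189.

0189-W40-4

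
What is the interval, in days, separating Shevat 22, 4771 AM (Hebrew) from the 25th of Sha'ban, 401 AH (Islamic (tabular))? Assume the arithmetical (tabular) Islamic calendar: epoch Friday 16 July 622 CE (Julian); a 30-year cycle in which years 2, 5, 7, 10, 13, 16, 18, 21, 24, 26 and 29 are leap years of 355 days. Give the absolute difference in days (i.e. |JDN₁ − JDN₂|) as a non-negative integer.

JDN of the first date = 2090354.
JDN of the second date = 2090418.
|2090418 − 2090354| = 64.

64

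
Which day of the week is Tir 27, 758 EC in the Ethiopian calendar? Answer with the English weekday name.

Wednesday

In the proleptic Gregorian calendar this is 26 January 766 (JDN 2000861).
Since JDN mod 7 = 2 (0 = Monday), the day is Wednesday.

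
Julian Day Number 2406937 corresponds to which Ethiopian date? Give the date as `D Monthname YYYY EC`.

5 Hidar 1870 EC

JDN 2406937 is 13 November 1877 in the Gregorian calendar.
In the Ethiopian calendar that day is 5 Hidar 1870 EC.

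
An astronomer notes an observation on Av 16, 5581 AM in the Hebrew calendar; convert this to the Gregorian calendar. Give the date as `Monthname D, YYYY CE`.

August 14, 1821 CE

Both dates share Julian Day Number 2386392; in the Gregorian calendar that is 14 August 1821 CE.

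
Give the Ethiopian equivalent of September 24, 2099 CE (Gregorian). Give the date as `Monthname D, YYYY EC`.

Meskerem 13, 2092 EC

Both dates share Julian Day Number 2487971; in the Ethiopian calendar that is 13 Meskerem 2092 EC.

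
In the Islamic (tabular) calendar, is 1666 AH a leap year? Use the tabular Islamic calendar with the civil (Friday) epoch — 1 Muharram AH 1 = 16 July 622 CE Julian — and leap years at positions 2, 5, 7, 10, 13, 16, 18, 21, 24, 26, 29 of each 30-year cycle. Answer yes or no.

Year 1666 AH is year 16 of its 30-year cycle; leap positions are 2, 5, 7, 10, 13, 16, 18, 21, 24, 26, 29, so it is a leap year (355 days).

yes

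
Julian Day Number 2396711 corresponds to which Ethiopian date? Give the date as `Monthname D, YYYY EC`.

JDN 2396711 is 14 November 1849 in the Gregorian calendar.
In the Ethiopian calendar that day is Hidar 6, 1842 EC.

Hidar 6, 1842 EC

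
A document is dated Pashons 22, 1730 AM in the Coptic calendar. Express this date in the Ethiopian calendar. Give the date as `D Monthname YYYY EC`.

22 Ginbot 2006 EC

The source date corresponds to 30 May 2014 in the Gregorian calendar (JDN 2456808).
That day falls on 22 Ginbot 2006 EC in the Ethiopian calendar.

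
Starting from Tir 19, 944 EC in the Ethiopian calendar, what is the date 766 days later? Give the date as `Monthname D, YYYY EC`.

Counting 766 days forward from JDN 2068790 reaches JDN 2069556, which is Yekatit 25, 946 EC.

Yekatit 25, 946 EC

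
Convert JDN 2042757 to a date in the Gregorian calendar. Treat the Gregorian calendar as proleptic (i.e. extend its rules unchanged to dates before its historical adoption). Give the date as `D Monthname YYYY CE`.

10 October 880 CE

Counting from JDN 2299161 = 15 Oct 1582 gives an offset of -256404 days.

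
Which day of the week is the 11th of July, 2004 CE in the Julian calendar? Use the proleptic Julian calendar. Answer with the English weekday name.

Equivalently 24 July 2004 Gregorian, JDN 2453211.
Since JDN mod 7 = 5 (0 = Monday), the day is Saturday.

Saturday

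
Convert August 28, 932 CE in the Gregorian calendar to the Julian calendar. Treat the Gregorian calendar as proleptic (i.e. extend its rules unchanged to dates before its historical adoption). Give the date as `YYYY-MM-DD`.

For dates in this range the Gregorian date is 5 days ahead of the Julian.
28 August 932 Gregorian − 5 days → 23 August 932 Julian.

0932-08-23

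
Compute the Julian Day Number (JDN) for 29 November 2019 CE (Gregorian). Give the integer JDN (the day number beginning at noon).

2458817

JDN 2451545 is 1 January 2000 CE (Gregorian); the target day is +7272 days from there, so JDN = 2458817.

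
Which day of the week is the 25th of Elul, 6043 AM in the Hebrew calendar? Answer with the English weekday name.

Wednesday

In the Gregorian calendar this is 19 September 2283 (JDN 2555170).
Since JDN mod 7 = 2 (0 = Monday), the day is Wednesday.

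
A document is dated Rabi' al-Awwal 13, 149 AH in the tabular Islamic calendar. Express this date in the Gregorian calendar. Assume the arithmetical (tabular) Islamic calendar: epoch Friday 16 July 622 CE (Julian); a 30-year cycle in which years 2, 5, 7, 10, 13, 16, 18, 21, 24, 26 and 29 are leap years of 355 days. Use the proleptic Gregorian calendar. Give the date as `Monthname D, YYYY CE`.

Julian Day Number of the source date = 2000957.
Converting JDN 2000957 to the Gregorian calendar gives 2 May 766 CE.

May 2, 766 CE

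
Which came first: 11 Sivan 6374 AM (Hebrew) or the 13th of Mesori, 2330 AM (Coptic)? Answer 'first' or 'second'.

first

The two dates have Julian Day Numbers 2675964 and 2676039 respectively.
Since 2675964 < 2676039, the first date comes first.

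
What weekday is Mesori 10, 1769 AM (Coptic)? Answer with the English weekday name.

Saturday

Equivalently 16 August 2053 Gregorian, JDN 2471131.
2471131 ≡ 5 (mod 7); counting from Monday = 0 gives Saturday.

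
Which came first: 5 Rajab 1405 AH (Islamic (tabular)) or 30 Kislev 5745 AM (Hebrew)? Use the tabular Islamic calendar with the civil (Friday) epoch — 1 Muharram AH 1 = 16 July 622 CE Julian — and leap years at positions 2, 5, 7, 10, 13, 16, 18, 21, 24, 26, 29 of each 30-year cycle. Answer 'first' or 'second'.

First date → JDN 2446152; second date → JDN 2446059.
JDN 2446059 < JDN 2446152, so the second date is earlier.

second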